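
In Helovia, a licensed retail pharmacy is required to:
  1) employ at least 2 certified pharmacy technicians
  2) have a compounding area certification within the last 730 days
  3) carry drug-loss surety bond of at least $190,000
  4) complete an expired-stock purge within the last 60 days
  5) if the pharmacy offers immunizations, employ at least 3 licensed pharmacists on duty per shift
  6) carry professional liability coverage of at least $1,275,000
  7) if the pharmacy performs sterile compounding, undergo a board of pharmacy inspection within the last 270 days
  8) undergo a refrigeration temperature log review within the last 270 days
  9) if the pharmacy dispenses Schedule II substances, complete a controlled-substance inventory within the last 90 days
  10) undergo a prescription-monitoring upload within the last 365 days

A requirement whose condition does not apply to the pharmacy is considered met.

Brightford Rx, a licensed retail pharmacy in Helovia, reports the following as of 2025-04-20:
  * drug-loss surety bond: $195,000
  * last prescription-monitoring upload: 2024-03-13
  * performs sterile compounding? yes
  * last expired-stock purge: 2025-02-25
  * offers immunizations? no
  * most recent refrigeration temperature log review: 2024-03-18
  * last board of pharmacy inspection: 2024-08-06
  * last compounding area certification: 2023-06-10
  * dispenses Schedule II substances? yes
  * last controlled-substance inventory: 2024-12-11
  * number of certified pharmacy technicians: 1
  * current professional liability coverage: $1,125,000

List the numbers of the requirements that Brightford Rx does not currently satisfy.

1, 6, 8, 9, 10

1. certified pharmacy technicians 1 < 2 → not met
2. compounding area certification 680 days ago vs limit 730 → met
3. drug-loss surety bond $195,000 ≥ $190,000 → met
4. expired-stock purge 54 days ago vs limit 60 → met
5. condition 'offers immunizations' does not hold → requirement n/a → met
6. professional liability coverage $1,125,000 < $1,275,000 → not met
7. condition 'performs sterile compounding' holds; board of pharmacy inspection 257 days ago vs limit 270 → met
8. refrigeration temperature log review 398 days ago vs limit 270 → not met
9. condition 'dispenses Schedule II substances' holds; controlled-substance inventory 130 days ago vs limit 90 → not met
10. prescription-monitoring upload 403 days ago vs limit 365 → not met
Not met: 1, 6, 8, 9, 10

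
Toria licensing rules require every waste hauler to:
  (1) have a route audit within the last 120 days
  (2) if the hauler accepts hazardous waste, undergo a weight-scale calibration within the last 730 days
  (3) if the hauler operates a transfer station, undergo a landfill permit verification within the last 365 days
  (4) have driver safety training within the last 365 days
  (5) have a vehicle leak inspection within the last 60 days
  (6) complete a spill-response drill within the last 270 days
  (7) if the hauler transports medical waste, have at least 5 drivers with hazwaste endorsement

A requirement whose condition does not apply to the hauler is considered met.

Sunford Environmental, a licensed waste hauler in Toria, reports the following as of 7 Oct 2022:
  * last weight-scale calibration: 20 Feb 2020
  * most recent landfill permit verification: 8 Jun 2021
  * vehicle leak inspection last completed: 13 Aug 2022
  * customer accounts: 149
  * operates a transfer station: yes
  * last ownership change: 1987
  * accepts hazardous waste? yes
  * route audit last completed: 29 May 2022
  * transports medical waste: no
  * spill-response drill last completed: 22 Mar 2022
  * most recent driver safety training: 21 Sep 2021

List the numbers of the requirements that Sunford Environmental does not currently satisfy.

1. route audit 131 days ago vs limit 120 → not met
2. condition 'accepts hazardous waste' holds; weight-scale calibration 960 days ago vs limit 730 → not met
3. condition 'operates a transfer station' holds; landfill permit verification 486 days ago vs limit 365 → not met
4. driver safety training 381 days ago vs limit 365 → not met
5. vehicle leak inspection 55 days ago vs limit 60 → met
6. spill-response drill 199 days ago vs limit 270 → met
7. condition 'transports medical waste' does not hold → requirement n/a → met
Not met: 1, 2, 3, 4

1, 2, 3, 4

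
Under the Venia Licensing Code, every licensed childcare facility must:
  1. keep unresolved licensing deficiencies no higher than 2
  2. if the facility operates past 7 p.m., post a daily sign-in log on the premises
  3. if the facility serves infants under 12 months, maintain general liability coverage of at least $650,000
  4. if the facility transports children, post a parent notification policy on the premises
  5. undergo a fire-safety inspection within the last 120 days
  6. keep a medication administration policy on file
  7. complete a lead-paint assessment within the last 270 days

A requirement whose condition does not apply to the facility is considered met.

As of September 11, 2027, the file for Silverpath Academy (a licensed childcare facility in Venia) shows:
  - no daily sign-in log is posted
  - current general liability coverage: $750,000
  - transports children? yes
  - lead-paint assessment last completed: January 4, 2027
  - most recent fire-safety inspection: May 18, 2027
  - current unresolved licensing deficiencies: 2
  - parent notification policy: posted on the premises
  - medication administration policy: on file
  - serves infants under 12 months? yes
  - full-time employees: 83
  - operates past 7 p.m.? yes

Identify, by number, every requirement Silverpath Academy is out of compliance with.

1. unresolved licensing deficiencies 2 ≤ 2 → met
2. condition 'operates past 7 p.m.' holds; daily sign-in log absent → not met
3. condition 'serves infants under 12 months' holds; general liability coverage $750,000 ≥ $650,000 → met
4. condition 'transports children' holds; parent notification policy present → met
5. fire-safety inspection 116 days ago vs limit 120 → met
6. medication administration policy present → met
7. lead-paint assessment 250 days ago vs limit 270 → met
Not met: 2

2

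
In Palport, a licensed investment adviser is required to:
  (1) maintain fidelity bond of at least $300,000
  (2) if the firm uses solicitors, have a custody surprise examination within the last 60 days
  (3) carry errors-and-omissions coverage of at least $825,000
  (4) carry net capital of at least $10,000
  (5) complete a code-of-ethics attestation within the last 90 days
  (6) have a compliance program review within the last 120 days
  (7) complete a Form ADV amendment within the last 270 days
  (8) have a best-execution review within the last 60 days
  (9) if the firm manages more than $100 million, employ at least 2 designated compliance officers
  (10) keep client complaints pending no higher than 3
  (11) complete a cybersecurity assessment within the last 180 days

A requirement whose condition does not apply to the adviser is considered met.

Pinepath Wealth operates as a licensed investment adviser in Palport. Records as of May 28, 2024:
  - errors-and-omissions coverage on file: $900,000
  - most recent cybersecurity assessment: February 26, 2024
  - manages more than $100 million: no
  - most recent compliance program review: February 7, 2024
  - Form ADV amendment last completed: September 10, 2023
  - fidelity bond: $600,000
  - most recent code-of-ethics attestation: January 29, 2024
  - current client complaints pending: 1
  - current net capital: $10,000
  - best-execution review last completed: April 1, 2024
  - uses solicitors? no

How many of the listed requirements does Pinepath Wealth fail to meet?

1. fidelity bond $600,000 ≥ $300,000 → met
2. condition 'uses solicitors' does not hold → requirement n/a → met
3. errors-and-omissions coverage $900,000 ≥ $825,000 → met
4. net capital $10,000 ≥ $10,000 → met
5. code-of-ethics attestation 120 days ago vs limit 90 → not met
6. compliance program review 111 days ago vs limit 120 → met
7. Form ADV amendment 261 days ago vs limit 270 → met
8. best-execution review 57 days ago vs limit 60 → met
9. condition 'manages more than $100 million' does not hold → requirement n/a → met
10. client complaints pending 1 ≤ 3 → met
11. cybersecurity assessment 92 days ago vs limit 180 → met
Not met: 1 of 11

1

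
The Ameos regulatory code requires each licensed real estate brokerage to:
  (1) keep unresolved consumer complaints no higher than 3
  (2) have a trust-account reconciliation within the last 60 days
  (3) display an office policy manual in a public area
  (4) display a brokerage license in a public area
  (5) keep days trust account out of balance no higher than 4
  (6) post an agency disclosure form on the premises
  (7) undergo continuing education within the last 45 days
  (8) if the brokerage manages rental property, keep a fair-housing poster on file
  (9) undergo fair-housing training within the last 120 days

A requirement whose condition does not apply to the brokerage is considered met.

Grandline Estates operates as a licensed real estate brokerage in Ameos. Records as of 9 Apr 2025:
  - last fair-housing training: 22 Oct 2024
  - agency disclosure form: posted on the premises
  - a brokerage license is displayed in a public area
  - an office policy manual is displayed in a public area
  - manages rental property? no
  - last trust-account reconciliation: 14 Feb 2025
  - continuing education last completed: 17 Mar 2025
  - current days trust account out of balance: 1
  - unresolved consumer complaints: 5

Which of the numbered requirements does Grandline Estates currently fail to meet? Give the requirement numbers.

1. unresolved consumer complaints 5 > 3 → not met
2. trust-account reconciliation 54 days ago vs limit 60 → met
3. office policy manual present → met
4. brokerage license present → met
5. days trust account out of balance 1 ≤ 4 → met
6. agency disclosure form present → met
7. continuing education 23 days ago vs limit 45 → met
8. condition 'manages rental property' does not hold → requirement n/a → met
9. fair-housing training 169 days ago vs limit 120 → not met
Not met: 1, 9

1, 9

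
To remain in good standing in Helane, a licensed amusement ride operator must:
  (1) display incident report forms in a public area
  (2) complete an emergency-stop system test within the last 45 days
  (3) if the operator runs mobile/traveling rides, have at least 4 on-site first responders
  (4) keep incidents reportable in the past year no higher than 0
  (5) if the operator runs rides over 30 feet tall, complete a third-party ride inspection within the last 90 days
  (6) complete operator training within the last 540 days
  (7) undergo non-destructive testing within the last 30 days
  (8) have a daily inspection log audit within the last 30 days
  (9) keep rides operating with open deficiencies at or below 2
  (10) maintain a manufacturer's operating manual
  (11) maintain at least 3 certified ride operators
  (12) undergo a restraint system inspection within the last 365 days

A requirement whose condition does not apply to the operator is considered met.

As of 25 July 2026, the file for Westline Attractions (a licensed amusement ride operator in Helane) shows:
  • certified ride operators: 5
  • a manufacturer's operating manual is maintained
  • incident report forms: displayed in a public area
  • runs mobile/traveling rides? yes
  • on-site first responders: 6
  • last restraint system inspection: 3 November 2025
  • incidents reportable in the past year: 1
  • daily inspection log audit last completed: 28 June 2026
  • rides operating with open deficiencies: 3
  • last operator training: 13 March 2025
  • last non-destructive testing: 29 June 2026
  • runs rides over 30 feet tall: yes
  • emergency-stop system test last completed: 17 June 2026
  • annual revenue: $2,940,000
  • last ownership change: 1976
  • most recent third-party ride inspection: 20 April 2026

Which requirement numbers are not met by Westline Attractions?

4, 5, 9

1. incident report forms present → met
2. emergency-stop system test 38 days ago vs limit 45 → met
3. condition 'runs mobile/traveling rides' holds; on-site first responders 6 ≥ 4 → met
4. incidents reportable in the past year 1 > 0 → not met
5. condition 'runs rides over 30 feet tall' holds; third-party ride inspection 96 days ago vs limit 90 → not met
6. operator training 499 days ago vs limit 540 → met
7. non-destructive testing 26 days ago vs limit 30 → met
8. daily inspection log audit 27 days ago vs limit 30 → met
9. rides operating with open deficiencies 3 > 2 → not met
10. manufacturer's operating manual present → met
11. certified ride operators 5 ≥ 3 → met
12. restraint system inspection 264 days ago vs limit 365 → met
Not met: 4, 5, 9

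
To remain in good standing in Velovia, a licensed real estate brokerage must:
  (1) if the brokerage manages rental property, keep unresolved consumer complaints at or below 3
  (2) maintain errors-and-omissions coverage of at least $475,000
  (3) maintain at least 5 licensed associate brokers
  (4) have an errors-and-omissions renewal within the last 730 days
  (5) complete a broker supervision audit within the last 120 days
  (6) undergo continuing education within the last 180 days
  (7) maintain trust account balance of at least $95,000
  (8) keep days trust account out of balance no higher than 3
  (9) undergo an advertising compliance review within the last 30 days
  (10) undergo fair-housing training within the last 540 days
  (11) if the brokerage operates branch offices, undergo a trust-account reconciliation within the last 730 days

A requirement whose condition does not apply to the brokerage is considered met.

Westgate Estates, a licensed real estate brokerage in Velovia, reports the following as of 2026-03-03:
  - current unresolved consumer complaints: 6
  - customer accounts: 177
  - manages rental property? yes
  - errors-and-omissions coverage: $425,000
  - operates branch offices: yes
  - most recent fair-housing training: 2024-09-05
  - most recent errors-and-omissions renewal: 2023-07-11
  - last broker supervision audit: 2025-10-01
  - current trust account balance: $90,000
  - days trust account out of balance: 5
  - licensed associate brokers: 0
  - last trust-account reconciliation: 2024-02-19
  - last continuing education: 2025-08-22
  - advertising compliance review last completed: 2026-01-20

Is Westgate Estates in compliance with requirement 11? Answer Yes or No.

No

11. condition 'operates branch offices' holds; trust-account reconciliation 743 days ago vs limit 730 → not met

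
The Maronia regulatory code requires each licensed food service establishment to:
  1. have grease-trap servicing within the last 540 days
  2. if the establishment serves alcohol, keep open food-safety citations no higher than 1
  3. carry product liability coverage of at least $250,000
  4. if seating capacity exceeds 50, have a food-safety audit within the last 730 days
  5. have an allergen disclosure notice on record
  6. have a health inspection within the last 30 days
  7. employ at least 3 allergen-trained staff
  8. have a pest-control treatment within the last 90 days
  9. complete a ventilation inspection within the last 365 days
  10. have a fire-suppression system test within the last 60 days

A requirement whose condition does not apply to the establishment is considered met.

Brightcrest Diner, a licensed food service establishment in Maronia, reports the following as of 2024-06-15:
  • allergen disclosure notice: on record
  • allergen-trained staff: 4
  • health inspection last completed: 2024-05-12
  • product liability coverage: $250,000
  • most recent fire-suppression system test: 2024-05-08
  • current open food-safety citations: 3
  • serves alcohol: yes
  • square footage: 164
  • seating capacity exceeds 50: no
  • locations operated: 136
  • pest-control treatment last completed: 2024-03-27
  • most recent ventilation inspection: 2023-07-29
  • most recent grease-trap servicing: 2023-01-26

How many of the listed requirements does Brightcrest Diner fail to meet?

2

1. grease-trap servicing 506 days ago vs limit 540 → met
2. condition 'serves alcohol' holds; open food-safety citations 3 > 1 → not met
3. product liability coverage $250,000 ≥ $250,000 → met
4. condition 'seating capacity exceeds 50' does not hold → requirement n/a → met
5. allergen disclosure notice present → met
6. health inspection 34 days ago vs limit 30 → not met
7. allergen-trained staff 4 ≥ 3 → met
8. pest-control treatment 80 days ago vs limit 90 → met
9. ventilation inspection 322 days ago vs limit 365 → met
10. fire-suppression system test 38 days ago vs limit 60 → met
Not met: 2 of 10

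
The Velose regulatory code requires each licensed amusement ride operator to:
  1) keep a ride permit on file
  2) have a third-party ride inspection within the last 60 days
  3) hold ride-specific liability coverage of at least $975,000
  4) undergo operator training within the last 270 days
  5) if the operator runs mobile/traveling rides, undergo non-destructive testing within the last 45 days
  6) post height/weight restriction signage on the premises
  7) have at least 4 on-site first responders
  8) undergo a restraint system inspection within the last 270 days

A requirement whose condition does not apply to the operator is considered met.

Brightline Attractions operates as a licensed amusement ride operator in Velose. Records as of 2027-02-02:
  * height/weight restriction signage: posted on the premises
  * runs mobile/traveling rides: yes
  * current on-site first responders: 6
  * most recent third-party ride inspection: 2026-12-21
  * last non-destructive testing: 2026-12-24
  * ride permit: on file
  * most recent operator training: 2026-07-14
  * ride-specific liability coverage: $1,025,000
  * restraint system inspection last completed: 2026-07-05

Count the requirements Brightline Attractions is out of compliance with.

0

1. ride permit present → met
2. third-party ride inspection 43 days ago vs limit 60 → met
3. ride-specific liability coverage $1,025,000 ≥ $975,000 → met
4. operator training 203 days ago vs limit 270 → met
5. condition 'runs mobile/traveling rides' holds; non-destructive testing 40 days ago vs limit 45 → met
6. height/weight restriction signage present → met
7. on-site first responders 6 ≥ 4 → met
8. restraint system inspection 212 days ago vs limit 270 → met
Not met: 0 of 8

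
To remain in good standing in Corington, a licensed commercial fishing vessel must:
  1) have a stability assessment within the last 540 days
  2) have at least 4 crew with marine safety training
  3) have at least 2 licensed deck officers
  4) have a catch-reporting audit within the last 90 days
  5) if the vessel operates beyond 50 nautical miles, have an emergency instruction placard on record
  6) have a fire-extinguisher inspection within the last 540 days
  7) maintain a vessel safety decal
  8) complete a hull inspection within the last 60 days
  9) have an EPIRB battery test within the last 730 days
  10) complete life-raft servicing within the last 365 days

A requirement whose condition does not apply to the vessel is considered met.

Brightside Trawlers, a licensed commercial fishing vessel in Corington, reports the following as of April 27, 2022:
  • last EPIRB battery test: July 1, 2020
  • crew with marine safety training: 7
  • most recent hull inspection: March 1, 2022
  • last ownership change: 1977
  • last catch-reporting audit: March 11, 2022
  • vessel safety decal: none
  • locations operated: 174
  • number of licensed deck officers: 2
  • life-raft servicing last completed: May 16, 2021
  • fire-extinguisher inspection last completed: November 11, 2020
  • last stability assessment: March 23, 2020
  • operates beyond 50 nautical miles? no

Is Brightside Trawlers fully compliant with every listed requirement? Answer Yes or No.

1. stability assessment 765 days ago vs limit 540 → not met
2. crew with marine safety training 7 ≥ 4 → met
3. licensed deck officers 2 ≥ 2 → met
4. catch-reporting audit 47 days ago vs limit 90 → met
5. condition 'operates beyond 50 nautical miles' does not hold → requirement n/a → met
6. fire-extinguisher inspection 532 days ago vs limit 540 → met
7. vessel safety decal absent → not met
8. hull inspection 57 days ago vs limit 60 → met
9. EPIRB battery test 665 days ago vs limit 730 → met
10. life-raft servicing 346 days ago vs limit 365 → met
Not met: 1, 7

No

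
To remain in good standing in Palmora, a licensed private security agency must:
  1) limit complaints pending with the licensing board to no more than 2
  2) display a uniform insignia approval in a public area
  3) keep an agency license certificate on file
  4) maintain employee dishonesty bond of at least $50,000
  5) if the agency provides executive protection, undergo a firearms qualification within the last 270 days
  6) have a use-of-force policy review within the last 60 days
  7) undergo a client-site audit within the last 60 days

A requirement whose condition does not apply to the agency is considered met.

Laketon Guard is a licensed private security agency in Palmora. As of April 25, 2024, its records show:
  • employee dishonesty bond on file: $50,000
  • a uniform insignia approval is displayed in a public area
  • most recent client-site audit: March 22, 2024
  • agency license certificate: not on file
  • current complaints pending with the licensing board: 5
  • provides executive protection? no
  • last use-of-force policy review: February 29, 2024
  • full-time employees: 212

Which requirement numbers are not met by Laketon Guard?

1, 3

1. complaints pending with the licensing board 5 > 2 → not met
2. uniform insignia approval present → met
3. agency license certificate absent → not met
4. employee dishonesty bond $50,000 ≥ $50,000 → met
5. condition 'provides executive protection' does not hold → requirement n/a → met
6. use-of-force policy review 56 days ago vs limit 60 → met
7. client-site audit 34 days ago vs limit 60 → met
Not met: 1, 3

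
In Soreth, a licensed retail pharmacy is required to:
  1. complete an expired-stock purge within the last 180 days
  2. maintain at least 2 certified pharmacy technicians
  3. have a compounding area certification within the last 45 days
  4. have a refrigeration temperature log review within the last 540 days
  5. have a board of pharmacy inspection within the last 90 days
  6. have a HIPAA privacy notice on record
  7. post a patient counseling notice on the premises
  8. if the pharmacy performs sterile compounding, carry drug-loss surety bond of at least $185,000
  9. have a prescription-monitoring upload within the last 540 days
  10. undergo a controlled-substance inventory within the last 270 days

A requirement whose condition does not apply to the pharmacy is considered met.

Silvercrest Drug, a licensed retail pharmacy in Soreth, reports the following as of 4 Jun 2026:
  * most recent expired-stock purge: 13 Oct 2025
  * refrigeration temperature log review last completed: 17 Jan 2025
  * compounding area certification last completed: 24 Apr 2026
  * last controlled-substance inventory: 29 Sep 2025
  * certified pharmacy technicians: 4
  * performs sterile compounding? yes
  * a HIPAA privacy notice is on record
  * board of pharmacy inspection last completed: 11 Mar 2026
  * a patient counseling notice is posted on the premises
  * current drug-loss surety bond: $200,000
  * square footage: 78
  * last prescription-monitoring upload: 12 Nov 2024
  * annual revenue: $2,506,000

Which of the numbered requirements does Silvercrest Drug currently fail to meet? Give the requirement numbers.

1. expired-stock purge 234 days ago vs limit 180 → not met
2. certified pharmacy technicians 4 ≥ 2 → met
3. compounding area certification 41 days ago vs limit 45 → met
4. refrigeration temperature log review 503 days ago vs limit 540 → met
5. board of pharmacy inspection 85 days ago vs limit 90 → met
6. HIPAA privacy notice present → met
7. patient counseling notice present → met
8. condition 'performs sterile compounding' holds; drug-loss surety bond $200,000 ≥ $185,000 → met
9. prescription-monitoring upload 569 days ago vs limit 540 → not met
10. controlled-substance inventory 248 days ago vs limit 270 → met
Not met: 1, 9

1, 9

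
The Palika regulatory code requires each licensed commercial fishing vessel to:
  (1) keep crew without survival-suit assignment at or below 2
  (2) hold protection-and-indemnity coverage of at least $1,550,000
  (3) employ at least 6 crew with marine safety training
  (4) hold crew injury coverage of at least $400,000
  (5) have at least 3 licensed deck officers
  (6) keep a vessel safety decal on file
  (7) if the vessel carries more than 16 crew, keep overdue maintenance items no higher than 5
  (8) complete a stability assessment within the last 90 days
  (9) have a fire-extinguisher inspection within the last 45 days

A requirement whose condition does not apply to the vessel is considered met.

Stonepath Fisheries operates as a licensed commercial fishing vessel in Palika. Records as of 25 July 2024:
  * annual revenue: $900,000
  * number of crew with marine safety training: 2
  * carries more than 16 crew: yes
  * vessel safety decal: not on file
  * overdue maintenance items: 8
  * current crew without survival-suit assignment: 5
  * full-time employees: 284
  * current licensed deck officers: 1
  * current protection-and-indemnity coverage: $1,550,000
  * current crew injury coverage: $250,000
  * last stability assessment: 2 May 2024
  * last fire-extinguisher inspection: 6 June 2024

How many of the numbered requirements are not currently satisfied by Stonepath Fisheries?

7

1. crew without survival-suit assignment 5 > 2 → not met
2. protection-and-indemnity coverage $1,550,000 ≥ $1,550,000 → met
3. crew with marine safety training 2 < 6 → not met
4. crew injury coverage $250,000 < $400,000 → not met
5. licensed deck officers 1 < 3 → not met
6. vessel safety decal absent → not met
7. condition 'carries more than 16 crew' holds; overdue maintenance items 8 > 5 → not met
8. stability assessment 84 days ago vs limit 90 → met
9. fire-extinguisher inspection 49 days ago vs limit 45 → not met
Not met: 7 of 9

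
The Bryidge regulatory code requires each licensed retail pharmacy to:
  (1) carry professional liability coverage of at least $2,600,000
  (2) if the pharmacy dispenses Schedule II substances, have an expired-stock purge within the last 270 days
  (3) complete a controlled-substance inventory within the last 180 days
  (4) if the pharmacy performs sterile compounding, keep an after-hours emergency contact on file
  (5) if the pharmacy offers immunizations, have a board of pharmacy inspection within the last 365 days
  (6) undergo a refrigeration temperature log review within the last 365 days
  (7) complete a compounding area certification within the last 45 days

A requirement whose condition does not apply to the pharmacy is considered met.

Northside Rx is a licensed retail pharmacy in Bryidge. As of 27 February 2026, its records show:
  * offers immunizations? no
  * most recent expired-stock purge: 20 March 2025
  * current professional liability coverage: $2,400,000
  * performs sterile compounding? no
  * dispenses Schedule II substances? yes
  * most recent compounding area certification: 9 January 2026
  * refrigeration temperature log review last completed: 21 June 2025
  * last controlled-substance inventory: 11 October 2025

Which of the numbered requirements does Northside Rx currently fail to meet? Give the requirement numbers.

1. professional liability coverage $2,400,000 < $2,600,000 → not met
2. condition 'dispenses Schedule II substances' holds; expired-stock purge 344 days ago vs limit 270 → not met
3. controlled-substance inventory 139 days ago vs limit 180 → met
4. condition 'performs sterile compounding' does not hold → requirement n/a → met
5. condition 'offers immunizations' does not hold → requirement n/a → met
6. refrigeration temperature log review 251 days ago vs limit 365 → met
7. compounding area certification 49 days ago vs limit 45 → not met
Not met: 1, 2, 7

1, 2, 7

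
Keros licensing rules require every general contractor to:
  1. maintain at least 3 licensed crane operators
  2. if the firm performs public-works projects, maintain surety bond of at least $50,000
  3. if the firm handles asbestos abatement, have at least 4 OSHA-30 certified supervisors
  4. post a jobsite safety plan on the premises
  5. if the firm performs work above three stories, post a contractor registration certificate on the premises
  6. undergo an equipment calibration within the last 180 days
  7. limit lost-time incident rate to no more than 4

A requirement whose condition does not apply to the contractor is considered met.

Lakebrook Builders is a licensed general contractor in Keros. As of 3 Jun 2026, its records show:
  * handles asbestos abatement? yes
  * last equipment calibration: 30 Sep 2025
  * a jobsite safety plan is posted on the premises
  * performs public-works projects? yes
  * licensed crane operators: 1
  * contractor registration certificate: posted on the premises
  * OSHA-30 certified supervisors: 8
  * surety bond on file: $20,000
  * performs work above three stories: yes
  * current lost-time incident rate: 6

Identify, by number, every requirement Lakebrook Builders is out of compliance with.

1, 2, 6, 7

1. licensed crane operators 1 < 3 → not met
2. condition 'performs public-works projects' holds; surety bond $20,000 < $50,000 → not met
3. condition 'handles asbestos abatement' holds; OSHA-30 certified supervisors 8 ≥ 4 → met
4. jobsite safety plan present → met
5. condition 'performs work above three stories' holds; contractor registration certificate present → met
6. equipment calibration 246 days ago vs limit 180 → not met
7. lost-time incident rate 6 > 4 → not met
Not met: 1, 2, 6, 7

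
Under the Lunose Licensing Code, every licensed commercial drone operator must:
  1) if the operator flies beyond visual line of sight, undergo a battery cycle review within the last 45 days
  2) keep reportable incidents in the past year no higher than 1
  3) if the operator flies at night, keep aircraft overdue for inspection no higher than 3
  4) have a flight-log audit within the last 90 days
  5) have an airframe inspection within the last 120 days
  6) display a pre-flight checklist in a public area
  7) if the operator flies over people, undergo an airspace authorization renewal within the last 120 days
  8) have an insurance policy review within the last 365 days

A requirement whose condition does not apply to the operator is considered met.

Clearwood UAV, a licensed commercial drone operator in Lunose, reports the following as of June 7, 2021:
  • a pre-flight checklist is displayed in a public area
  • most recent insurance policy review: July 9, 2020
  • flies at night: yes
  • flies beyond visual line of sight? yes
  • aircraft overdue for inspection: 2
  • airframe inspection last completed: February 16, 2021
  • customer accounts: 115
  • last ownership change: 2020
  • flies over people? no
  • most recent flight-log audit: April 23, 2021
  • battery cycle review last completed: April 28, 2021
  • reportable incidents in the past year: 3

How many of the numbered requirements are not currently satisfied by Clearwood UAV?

1

1. condition 'flies beyond visual line of sight' holds; battery cycle review 40 days ago vs limit 45 → met
2. reportable incidents in the past year 3 > 1 → not met
3. condition 'flies at night' holds; aircraft overdue for inspection 2 ≤ 3 → met
4. flight-log audit 45 days ago vs limit 90 → met
5. airframe inspection 111 days ago vs limit 120 → met
6. pre-flight checklist present → met
7. condition 'flies over people' does not hold → requirement n/a → met
8. insurance policy review 333 days ago vs limit 365 → met
Not met: 1 of 8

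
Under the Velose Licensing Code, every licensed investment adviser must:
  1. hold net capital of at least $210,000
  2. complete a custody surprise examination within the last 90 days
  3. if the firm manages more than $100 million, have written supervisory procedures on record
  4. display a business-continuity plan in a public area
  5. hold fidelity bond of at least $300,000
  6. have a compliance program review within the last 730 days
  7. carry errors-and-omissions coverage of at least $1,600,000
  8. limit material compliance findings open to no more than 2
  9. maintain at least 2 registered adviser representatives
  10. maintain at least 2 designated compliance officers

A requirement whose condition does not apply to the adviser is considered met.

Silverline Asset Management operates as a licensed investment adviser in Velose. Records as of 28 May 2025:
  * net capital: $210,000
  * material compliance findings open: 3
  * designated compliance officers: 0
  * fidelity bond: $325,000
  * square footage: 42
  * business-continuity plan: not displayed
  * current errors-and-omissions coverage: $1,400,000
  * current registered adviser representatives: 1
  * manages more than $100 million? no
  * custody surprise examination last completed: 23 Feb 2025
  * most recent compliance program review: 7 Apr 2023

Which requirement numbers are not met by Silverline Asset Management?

1. net capital $210,000 ≥ $210,000 → met
2. custody surprise examination 94 days ago vs limit 90 → not met
3. condition 'manages more than $100 million' does not hold → requirement n/a → met
4. business-continuity plan absent → not met
5. fidelity bond $325,000 ≥ $300,000 → met
6. compliance program review 782 days ago vs limit 730 → not met
7. errors-and-omissions coverage $1,400,000 < $1,600,000 → not met
8. material compliance findings open 3 > 2 → not met
9. registered adviser representatives 1 < 2 → not met
10. designated compliance officers 0 < 2 → not met
Not met: 2, 4, 6, 7, 8, 9, 10

2, 4, 6, 7, 8, 9, 10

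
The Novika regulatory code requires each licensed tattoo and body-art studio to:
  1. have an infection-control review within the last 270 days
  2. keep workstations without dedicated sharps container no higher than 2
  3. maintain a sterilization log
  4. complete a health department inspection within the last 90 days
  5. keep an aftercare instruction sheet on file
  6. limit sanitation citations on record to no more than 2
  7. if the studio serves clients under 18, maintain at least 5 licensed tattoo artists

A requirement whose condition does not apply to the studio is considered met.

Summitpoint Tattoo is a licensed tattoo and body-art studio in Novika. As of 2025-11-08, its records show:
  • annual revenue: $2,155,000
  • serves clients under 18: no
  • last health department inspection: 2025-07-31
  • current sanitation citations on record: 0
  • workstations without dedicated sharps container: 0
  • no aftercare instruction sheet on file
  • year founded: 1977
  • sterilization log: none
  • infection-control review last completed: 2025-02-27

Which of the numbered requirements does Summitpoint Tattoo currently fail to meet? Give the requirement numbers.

1. infection-control review 254 days ago vs limit 270 → met
2. workstations without dedicated sharps container 0 ≤ 2 → met
3. sterilization log absent → not met
4. health department inspection 100 days ago vs limit 90 → not met
5. aftercare instruction sheet absent → not met
6. sanitation citations on record 0 ≤ 2 → met
7. condition 'serves clients under 18' does not hold → requirement n/a → met
Not met: 3, 4, 5

3, 4, 5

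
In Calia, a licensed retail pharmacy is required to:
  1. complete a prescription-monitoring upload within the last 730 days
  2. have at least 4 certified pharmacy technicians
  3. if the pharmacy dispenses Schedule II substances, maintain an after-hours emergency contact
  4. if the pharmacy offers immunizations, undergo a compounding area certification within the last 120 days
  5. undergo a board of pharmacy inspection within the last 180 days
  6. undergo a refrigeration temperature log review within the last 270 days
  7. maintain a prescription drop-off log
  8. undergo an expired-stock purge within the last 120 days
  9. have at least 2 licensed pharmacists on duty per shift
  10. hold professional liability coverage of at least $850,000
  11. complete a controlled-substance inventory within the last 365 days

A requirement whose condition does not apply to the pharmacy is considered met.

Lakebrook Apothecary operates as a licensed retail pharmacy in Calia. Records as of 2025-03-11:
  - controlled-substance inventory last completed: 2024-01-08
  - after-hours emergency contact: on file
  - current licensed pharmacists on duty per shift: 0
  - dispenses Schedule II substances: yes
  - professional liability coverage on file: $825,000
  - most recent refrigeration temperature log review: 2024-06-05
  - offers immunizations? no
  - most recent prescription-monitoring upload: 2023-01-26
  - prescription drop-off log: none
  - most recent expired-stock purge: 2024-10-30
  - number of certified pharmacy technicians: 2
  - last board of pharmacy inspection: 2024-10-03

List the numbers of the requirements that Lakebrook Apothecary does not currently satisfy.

1, 2, 6, 7, 8, 9, 10, 11

1. prescription-monitoring upload 775 days ago vs limit 730 → not met
2. certified pharmacy technicians 2 < 4 → not met
3. condition 'dispenses Schedule II substances' holds; after-hours emergency contact present → met
4. condition 'offers immunizations' does not hold → requirement n/a → met
5. board of pharmacy inspection 159 days ago vs limit 180 → met
6. refrigeration temperature log review 279 days ago vs limit 270 → not met
7. prescription drop-off log absent → not met
8. expired-stock purge 132 days ago vs limit 120 → not met
9. licensed pharmacists on duty per shift 0 < 2 → not met
10. professional liability coverage $825,000 < $850,000 → not met
11. controlled-substance inventory 428 days ago vs limit 365 → not met
Not met: 1, 2, 6, 7, 8, 9, 10, 11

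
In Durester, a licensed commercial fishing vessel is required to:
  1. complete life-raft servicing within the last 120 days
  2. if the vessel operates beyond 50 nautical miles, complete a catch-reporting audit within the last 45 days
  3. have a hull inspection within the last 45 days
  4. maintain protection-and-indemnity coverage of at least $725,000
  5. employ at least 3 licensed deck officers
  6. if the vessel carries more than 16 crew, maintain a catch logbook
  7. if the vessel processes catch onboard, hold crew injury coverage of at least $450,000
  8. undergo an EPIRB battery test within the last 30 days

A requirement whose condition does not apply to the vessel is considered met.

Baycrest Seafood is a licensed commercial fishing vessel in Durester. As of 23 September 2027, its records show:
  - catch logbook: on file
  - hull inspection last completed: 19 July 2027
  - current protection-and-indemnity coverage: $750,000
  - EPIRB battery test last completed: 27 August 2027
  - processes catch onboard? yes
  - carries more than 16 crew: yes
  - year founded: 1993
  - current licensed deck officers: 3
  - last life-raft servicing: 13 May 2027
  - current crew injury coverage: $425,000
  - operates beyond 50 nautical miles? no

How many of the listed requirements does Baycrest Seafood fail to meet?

1. life-raft servicing 133 days ago vs limit 120 → not met
2. condition 'operates beyond 50 nautical miles' does not hold → requirement n/a → met
3. hull inspection 66 days ago vs limit 45 → not met
4. protection-and-indemnity coverage $750,000 ≥ $725,000 → met
5. licensed deck officers 3 ≥ 3 → met
6. condition 'carries more than 16 crew' holds; catch logbook present → met
7. condition 'processes catch onboard' holds; crew injury coverage $425,000 < $450,000 → not met
8. EPIRB battery test 27 days ago vs limit 30 → met
Not met: 3 of 8

3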